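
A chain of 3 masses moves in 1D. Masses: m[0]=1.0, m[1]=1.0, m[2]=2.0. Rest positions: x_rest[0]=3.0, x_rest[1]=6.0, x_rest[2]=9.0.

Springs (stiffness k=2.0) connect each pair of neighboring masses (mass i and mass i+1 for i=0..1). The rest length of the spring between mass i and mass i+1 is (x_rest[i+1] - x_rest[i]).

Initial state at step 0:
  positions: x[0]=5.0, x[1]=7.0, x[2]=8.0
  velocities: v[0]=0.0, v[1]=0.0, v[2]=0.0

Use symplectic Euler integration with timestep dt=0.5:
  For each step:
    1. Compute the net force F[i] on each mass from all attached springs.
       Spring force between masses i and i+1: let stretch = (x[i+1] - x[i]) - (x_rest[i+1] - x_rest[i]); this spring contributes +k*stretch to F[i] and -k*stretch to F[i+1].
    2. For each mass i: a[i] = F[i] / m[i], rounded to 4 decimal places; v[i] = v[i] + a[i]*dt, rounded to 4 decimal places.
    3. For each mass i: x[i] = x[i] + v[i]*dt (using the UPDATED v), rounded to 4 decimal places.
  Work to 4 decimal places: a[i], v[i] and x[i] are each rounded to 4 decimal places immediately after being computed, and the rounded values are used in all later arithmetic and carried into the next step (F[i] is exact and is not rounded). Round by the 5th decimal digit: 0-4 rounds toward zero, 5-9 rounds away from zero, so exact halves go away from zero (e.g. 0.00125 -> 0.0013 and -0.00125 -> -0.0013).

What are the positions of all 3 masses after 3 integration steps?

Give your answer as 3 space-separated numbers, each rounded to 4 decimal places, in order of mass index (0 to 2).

Answer: 2.2500 5.8750 9.9375

Derivation:
Step 0: x=[5.0000 7.0000 8.0000] v=[0.0000 0.0000 0.0000]
Step 1: x=[4.5000 6.5000 8.5000] v=[-1.0000 -1.0000 1.0000]
Step 2: x=[3.5000 6.0000 9.2500] v=[-2.0000 -1.0000 1.5000]
Step 3: x=[2.2500 5.8750 9.9375] v=[-2.5000 -0.2500 1.3750]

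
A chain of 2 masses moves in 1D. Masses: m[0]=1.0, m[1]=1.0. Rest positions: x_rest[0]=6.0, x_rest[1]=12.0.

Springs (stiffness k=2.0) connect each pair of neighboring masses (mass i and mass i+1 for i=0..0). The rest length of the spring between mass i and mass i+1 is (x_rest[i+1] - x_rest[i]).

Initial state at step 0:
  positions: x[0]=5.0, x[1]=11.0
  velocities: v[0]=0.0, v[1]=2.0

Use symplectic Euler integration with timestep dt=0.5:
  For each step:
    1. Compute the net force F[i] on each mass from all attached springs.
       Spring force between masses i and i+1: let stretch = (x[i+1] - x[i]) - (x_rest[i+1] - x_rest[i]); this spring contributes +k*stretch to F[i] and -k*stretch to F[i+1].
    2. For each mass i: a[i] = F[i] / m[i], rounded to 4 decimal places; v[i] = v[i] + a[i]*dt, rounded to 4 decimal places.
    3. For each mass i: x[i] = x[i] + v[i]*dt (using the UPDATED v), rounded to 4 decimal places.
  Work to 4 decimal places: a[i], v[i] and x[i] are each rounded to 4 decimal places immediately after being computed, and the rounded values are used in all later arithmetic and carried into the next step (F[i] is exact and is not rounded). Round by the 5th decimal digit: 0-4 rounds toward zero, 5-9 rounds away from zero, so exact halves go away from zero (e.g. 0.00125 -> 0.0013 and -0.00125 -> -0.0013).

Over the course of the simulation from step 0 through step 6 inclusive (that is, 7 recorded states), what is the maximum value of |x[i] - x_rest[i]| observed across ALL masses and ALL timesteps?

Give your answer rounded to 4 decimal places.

Step 0: x=[5.0000 11.0000] v=[0.0000 2.0000]
Step 1: x=[5.0000 12.0000] v=[0.0000 2.0000]
Step 2: x=[5.5000 12.5000] v=[1.0000 1.0000]
Step 3: x=[6.5000 12.5000] v=[2.0000 0.0000]
Step 4: x=[7.5000 12.5000] v=[2.0000 0.0000]
Step 5: x=[8.0000 13.0000] v=[1.0000 1.0000]
Step 6: x=[8.0000 14.0000] v=[0.0000 2.0000]
Max displacement = 2.0000

Answer: 2.0000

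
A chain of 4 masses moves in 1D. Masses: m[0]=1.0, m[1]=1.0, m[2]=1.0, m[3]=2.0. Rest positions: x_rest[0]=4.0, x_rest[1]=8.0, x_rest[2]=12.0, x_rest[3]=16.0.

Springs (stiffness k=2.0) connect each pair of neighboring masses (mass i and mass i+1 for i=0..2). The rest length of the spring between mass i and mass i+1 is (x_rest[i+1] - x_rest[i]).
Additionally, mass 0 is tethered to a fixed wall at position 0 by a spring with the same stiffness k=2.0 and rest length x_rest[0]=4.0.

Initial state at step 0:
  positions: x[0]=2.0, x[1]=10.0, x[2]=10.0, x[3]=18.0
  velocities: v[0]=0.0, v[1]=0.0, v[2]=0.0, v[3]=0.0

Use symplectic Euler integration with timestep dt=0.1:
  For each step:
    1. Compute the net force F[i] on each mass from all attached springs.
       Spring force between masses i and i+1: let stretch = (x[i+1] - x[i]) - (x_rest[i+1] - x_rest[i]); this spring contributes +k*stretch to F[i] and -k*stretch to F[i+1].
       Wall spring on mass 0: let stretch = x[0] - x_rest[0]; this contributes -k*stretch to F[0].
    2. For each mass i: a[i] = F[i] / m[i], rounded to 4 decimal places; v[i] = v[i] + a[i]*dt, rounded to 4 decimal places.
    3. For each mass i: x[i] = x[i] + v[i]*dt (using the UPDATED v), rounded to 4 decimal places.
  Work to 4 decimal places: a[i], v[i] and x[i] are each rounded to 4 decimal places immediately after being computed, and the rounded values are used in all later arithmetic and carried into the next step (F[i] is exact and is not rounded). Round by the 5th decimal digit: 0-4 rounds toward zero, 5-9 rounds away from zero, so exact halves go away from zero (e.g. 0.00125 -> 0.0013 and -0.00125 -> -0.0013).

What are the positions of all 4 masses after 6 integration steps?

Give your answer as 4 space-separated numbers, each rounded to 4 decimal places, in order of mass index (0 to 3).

Answer: 4.0054 7.4115 12.6884 17.2901

Derivation:
Step 0: x=[2.0000 10.0000 10.0000 18.0000] v=[0.0000 0.0000 0.0000 0.0000]
Step 1: x=[2.1200 9.8400 10.1600 17.9600] v=[1.2000 -1.6000 1.6000 -0.4000]
Step 2: x=[2.3520 9.5320 10.4696 17.8820] v=[2.3200 -3.0800 3.0960 -0.7800]
Step 3: x=[2.6806 9.0992 10.9087 17.7699] v=[3.2856 -4.3285 4.3910 -1.1212]
Step 4: x=[3.0839 8.5742 11.4488 17.6292] v=[4.0332 -5.2503 5.4013 -1.4073]
Step 5: x=[3.5354 7.9969 12.0551 17.4667] v=[4.5145 -5.7734 6.0625 -1.6253]
Step 6: x=[4.0054 7.4115 12.6884 17.2901] v=[4.6997 -5.8541 6.3332 -1.7665]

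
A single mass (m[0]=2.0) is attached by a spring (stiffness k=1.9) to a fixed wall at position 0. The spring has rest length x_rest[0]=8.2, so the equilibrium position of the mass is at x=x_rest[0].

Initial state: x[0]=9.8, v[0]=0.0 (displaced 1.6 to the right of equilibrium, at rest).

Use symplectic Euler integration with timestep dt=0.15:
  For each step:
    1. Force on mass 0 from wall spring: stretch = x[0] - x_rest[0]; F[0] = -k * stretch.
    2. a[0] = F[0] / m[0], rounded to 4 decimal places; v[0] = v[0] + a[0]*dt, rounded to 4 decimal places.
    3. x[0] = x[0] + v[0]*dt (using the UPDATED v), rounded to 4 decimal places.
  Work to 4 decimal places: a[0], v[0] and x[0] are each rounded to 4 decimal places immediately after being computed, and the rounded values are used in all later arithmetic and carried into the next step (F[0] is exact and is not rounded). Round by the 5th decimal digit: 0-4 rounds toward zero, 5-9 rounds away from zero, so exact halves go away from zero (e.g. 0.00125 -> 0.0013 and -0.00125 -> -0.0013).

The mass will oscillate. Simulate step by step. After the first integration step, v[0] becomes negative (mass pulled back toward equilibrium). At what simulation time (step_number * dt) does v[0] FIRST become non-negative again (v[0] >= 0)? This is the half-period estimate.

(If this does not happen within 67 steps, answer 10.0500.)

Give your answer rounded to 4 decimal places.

Step 0: x=[9.8000] v=[0.0000]
Step 1: x=[9.7658] v=[-0.2280]
Step 2: x=[9.6981] v=[-0.4511]
Step 3: x=[9.5984] v=[-0.6646]
Step 4: x=[9.4688] v=[-0.8639]
Step 5: x=[9.3121] v=[-1.0447]
Step 6: x=[9.1316] v=[-1.2032]
Step 7: x=[8.9312] v=[-1.3360]
Step 8: x=[8.7152] v=[-1.4402]
Step 9: x=[8.4882] v=[-1.5136]
Step 10: x=[8.2550] v=[-1.5547]
Step 11: x=[8.0206] v=[-1.5625]
Step 12: x=[7.7901] v=[-1.5369]
Step 13: x=[7.5683] v=[-1.4785]
Step 14: x=[7.3600] v=[-1.3885]
Step 15: x=[7.1697] v=[-1.2688]
Step 16: x=[7.0014] v=[-1.1220]
Step 17: x=[6.8587] v=[-0.9512]
Step 18: x=[6.7447] v=[-0.7601]
Step 19: x=[6.6618] v=[-0.5527]
Step 20: x=[6.6118] v=[-0.3335]
Step 21: x=[6.5957] v=[-0.1072]
Step 22: x=[6.6139] v=[0.1214]
First v>=0 after going negative at step 22, time=3.3000

Answer: 3.3000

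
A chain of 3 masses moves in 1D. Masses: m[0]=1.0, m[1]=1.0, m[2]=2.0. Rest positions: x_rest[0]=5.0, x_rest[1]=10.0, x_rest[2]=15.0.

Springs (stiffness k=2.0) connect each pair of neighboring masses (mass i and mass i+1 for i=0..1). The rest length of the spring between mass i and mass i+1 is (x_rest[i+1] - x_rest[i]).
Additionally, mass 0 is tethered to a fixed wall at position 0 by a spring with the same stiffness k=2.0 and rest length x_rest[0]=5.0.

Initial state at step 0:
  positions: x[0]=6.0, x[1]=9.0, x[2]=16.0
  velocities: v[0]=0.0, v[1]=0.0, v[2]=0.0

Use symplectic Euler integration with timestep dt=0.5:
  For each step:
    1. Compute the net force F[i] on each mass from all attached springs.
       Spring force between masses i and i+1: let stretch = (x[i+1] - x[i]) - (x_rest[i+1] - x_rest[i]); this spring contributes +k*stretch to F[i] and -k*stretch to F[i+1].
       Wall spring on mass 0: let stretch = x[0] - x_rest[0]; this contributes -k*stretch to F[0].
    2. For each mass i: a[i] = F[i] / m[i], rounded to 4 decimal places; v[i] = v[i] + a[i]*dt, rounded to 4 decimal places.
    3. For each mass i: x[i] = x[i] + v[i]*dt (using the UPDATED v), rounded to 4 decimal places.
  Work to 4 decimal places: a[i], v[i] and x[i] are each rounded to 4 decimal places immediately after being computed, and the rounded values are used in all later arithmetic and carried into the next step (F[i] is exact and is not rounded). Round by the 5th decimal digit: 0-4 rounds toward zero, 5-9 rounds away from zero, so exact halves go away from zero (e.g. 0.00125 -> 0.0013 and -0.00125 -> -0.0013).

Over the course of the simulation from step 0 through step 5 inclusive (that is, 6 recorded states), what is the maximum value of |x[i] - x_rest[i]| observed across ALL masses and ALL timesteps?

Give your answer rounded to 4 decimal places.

Step 0: x=[6.0000 9.0000 16.0000] v=[0.0000 0.0000 0.0000]
Step 1: x=[4.5000 11.0000 15.5000] v=[-3.0000 4.0000 -1.0000]
Step 2: x=[4.0000 12.0000 15.1250] v=[-1.0000 2.0000 -0.7500]
Step 3: x=[5.5000 10.5625 15.2188] v=[3.0000 -2.8750 0.1875]
Step 4: x=[6.7813 8.9219 15.3985] v=[2.5625 -3.2812 0.3594]
Step 5: x=[5.7422 9.4493 15.2091] v=[-2.0782 1.0548 -0.3789]
Max displacement = 2.0000

Answer: 2.0000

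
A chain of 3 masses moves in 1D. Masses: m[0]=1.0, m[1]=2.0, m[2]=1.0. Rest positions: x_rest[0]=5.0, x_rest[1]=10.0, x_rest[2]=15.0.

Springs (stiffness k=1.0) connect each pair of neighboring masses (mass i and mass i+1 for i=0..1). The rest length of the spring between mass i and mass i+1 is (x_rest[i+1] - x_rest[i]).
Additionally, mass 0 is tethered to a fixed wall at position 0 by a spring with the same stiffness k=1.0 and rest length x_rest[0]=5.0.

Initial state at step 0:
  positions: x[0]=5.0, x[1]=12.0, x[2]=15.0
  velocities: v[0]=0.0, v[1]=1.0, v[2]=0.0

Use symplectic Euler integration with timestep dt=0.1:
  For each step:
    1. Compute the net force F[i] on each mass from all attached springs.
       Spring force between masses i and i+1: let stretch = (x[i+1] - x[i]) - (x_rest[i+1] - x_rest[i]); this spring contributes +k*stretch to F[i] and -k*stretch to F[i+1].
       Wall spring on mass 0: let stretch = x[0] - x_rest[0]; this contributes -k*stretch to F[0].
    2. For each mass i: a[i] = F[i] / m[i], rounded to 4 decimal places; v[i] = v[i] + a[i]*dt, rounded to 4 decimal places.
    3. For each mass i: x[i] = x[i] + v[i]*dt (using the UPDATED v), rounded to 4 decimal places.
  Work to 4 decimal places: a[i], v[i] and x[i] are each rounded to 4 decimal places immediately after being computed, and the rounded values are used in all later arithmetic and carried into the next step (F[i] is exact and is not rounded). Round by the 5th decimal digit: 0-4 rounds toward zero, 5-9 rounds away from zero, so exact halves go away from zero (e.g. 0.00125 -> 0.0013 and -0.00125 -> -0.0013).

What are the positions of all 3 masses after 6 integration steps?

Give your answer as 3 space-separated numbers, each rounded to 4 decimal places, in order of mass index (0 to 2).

Answer: 5.4128 12.1734 15.4267

Derivation:
Step 0: x=[5.0000 12.0000 15.0000] v=[0.0000 1.0000 0.0000]
Step 1: x=[5.0200 12.0800 15.0200] v=[0.2000 0.8000 0.2000]
Step 2: x=[5.0604 12.1394 15.0606] v=[0.4040 0.5940 0.4060]
Step 3: x=[5.1210 12.1780 15.1220] v=[0.6059 0.3861 0.6139]
Step 4: x=[5.2010 12.1961 15.2040] v=[0.7995 0.1805 0.8195]
Step 5: x=[5.2989 12.1942 15.3059] v=[0.9789 -0.0189 1.0187]
Step 6: x=[5.4128 12.1734 15.4267] v=[1.1385 -0.2081 1.2075]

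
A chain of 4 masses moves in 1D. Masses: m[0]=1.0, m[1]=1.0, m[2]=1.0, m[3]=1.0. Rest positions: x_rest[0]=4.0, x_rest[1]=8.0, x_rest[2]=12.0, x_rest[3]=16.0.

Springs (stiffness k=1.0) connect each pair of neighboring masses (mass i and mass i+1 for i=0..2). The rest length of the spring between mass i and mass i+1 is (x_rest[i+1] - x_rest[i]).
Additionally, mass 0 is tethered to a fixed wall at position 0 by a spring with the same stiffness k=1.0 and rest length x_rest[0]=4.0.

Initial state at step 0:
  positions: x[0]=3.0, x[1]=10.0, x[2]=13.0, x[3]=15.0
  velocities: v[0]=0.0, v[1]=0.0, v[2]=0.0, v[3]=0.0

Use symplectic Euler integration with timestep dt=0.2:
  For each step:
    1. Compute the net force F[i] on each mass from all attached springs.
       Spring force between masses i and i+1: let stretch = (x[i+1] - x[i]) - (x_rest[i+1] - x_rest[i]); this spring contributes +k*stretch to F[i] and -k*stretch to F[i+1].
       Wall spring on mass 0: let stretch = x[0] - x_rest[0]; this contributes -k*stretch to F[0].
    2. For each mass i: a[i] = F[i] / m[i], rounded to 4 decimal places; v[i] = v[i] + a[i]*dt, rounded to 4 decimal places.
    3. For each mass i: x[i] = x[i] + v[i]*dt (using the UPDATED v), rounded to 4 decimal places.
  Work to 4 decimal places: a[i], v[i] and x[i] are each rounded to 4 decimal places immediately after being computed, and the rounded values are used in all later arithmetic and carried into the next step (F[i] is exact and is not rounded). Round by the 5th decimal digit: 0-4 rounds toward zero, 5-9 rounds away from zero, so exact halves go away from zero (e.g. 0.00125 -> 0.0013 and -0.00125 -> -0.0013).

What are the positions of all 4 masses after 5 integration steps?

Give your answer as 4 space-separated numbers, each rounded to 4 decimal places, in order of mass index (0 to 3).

Answer: 4.7883 8.1575 12.4133 16.0375

Derivation:
Step 0: x=[3.0000 10.0000 13.0000 15.0000] v=[0.0000 0.0000 0.0000 0.0000]
Step 1: x=[3.1600 9.8400 12.9600 15.0800] v=[0.8000 -0.8000 -0.2000 0.4000]
Step 2: x=[3.4608 9.5376 12.8800 15.2352] v=[1.5040 -1.5120 -0.4000 0.7760]
Step 3: x=[3.8662 9.1258 12.7605 15.4562] v=[2.0272 -2.0589 -0.5974 1.1050]
Step 4: x=[4.3274 8.6490 12.6035 15.7294] v=[2.3059 -2.3839 -0.7852 1.3659]
Step 5: x=[4.7883 8.1575 12.4133 16.0375] v=[2.3047 -2.4573 -0.9509 1.5407]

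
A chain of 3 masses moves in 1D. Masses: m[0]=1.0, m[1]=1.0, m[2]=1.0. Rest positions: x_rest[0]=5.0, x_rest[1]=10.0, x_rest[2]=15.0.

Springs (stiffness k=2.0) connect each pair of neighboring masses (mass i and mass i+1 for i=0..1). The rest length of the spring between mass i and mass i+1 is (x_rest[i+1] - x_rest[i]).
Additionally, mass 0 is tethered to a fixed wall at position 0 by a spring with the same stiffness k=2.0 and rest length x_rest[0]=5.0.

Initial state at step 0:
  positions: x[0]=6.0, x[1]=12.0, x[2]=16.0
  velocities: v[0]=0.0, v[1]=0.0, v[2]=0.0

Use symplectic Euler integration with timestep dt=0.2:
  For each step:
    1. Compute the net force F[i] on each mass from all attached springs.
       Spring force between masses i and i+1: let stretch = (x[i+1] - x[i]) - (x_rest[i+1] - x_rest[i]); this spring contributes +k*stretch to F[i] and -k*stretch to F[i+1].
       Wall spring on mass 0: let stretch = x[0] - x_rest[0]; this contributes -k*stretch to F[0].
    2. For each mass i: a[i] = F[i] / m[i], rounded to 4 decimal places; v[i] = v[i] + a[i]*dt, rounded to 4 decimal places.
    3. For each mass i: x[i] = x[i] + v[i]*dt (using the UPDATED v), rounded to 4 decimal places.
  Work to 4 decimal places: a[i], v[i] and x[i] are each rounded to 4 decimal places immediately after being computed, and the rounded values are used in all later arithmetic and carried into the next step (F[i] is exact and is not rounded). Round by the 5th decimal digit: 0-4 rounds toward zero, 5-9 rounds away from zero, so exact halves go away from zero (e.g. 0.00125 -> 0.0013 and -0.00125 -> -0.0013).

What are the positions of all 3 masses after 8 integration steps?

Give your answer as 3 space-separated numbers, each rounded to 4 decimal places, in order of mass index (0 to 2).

Answer: 4.8691 10.2353 16.3346

Derivation:
Step 0: x=[6.0000 12.0000 16.0000] v=[0.0000 0.0000 0.0000]
Step 1: x=[6.0000 11.8400 16.0800] v=[0.0000 -0.8000 0.4000]
Step 2: x=[5.9872 11.5520 16.2208] v=[-0.0640 -1.4400 0.7040]
Step 3: x=[5.9406 11.1923 16.3881] v=[-0.2330 -1.7984 0.8365]
Step 4: x=[5.8389 10.8281 16.5397] v=[-0.5086 -1.8208 0.7582]
Step 5: x=[5.6692 10.5217 16.6344] v=[-0.8485 -1.5318 0.4736]
Step 6: x=[5.4342 10.3162 16.6401] v=[-1.1752 -1.0277 0.0285]
Step 7: x=[5.1550 10.2260 16.5399] v=[-1.3961 -0.4509 -0.5011]
Step 8: x=[4.8691 10.2353 16.3346] v=[-1.4297 0.0463 -1.0267]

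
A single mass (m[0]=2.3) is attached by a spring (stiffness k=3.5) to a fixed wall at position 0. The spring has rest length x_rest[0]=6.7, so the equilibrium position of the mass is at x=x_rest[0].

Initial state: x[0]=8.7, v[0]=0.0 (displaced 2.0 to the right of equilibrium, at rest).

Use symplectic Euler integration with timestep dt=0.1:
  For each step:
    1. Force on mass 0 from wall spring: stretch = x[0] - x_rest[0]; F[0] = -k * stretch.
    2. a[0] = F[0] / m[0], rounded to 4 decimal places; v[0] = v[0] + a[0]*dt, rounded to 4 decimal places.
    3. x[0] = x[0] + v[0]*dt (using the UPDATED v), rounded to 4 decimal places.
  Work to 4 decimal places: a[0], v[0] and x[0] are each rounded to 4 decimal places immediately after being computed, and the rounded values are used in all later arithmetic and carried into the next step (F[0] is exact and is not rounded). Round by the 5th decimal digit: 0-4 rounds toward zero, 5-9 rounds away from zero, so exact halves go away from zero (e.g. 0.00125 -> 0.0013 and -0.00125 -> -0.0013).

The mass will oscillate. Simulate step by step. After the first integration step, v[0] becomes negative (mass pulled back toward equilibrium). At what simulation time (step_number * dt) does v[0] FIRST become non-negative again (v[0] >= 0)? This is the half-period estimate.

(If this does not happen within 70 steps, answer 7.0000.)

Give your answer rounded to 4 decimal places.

Answer: 2.6000

Derivation:
Step 0: x=[8.7000] v=[0.0000]
Step 1: x=[8.6696] v=[-0.3044]
Step 2: x=[8.6092] v=[-0.6041]
Step 3: x=[8.5197] v=[-0.8946]
Step 4: x=[8.4026] v=[-1.1715]
Step 5: x=[8.2595] v=[-1.4306]
Step 6: x=[8.0927] v=[-1.6679]
Step 7: x=[7.9047] v=[-1.8798]
Step 8: x=[7.6984] v=[-2.0631]
Step 9: x=[7.4769] v=[-2.2150]
Step 10: x=[7.2436] v=[-2.3332]
Step 11: x=[7.0020] v=[-2.4159]
Step 12: x=[6.7558] v=[-2.4619]
Step 13: x=[6.5088] v=[-2.4704]
Step 14: x=[6.2647] v=[-2.4413]
Step 15: x=[6.0272] v=[-2.3751]
Step 16: x=[5.7999] v=[-2.2727]
Step 17: x=[5.5863] v=[-2.1357]
Step 18: x=[5.3897] v=[-1.9662]
Step 19: x=[5.2130] v=[-1.7668]
Step 20: x=[5.0590] v=[-1.5405]
Step 21: x=[4.9299] v=[-1.2908]
Step 22: x=[4.8278] v=[-1.0214]
Step 23: x=[4.7542] v=[-0.7365]
Step 24: x=[4.7102] v=[-0.4404]
Step 25: x=[4.6964] v=[-0.1376]
Step 26: x=[4.7131] v=[0.1673]
First v>=0 after going negative at step 26, time=2.6000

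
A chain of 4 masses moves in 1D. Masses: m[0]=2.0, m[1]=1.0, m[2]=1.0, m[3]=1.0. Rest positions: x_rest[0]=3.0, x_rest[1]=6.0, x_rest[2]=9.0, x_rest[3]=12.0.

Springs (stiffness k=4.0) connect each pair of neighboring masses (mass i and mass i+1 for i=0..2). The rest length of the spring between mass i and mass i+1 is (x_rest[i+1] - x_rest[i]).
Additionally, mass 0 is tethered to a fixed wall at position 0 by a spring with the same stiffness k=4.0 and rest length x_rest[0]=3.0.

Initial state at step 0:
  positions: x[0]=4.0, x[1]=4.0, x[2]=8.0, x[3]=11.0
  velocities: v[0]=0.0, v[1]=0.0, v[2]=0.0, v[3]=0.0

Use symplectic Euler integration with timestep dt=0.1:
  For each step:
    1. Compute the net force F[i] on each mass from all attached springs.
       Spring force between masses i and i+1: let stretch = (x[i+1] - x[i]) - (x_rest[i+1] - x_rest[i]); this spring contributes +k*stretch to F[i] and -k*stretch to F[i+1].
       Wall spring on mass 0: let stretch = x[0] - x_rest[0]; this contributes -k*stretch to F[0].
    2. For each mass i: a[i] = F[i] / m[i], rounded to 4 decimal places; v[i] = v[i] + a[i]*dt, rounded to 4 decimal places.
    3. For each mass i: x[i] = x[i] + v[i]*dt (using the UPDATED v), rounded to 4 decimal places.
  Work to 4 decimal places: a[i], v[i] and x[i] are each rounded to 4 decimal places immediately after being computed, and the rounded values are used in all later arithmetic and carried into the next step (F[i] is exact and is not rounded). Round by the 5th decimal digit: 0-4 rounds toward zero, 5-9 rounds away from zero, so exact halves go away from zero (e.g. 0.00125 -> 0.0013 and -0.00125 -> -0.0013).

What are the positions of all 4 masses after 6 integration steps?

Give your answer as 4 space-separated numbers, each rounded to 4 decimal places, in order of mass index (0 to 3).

Answer: 2.7198 6.2891 7.7127 10.9223

Derivation:
Step 0: x=[4.0000 4.0000 8.0000 11.0000] v=[0.0000 0.0000 0.0000 0.0000]
Step 1: x=[3.9200 4.1600 7.9600 11.0000] v=[-0.8000 1.6000 -0.4000 0.0000]
Step 2: x=[3.7664 4.4624 7.8896 10.9984] v=[-1.5360 3.0240 -0.7040 -0.0160]
Step 3: x=[3.5514 4.8741 7.8065 10.9925] v=[-2.1501 4.1165 -0.8314 -0.0595]
Step 4: x=[3.2918 5.3501 7.7335 10.9791] v=[-2.5958 4.7604 -0.7300 -0.1339]
Step 5: x=[3.0076 5.8391 7.6950 10.9559] v=[-2.8425 4.8904 -0.3851 -0.2321]
Step 6: x=[2.7198 6.2891 7.7127 10.9223] v=[-2.8777 4.5002 0.1769 -0.3365]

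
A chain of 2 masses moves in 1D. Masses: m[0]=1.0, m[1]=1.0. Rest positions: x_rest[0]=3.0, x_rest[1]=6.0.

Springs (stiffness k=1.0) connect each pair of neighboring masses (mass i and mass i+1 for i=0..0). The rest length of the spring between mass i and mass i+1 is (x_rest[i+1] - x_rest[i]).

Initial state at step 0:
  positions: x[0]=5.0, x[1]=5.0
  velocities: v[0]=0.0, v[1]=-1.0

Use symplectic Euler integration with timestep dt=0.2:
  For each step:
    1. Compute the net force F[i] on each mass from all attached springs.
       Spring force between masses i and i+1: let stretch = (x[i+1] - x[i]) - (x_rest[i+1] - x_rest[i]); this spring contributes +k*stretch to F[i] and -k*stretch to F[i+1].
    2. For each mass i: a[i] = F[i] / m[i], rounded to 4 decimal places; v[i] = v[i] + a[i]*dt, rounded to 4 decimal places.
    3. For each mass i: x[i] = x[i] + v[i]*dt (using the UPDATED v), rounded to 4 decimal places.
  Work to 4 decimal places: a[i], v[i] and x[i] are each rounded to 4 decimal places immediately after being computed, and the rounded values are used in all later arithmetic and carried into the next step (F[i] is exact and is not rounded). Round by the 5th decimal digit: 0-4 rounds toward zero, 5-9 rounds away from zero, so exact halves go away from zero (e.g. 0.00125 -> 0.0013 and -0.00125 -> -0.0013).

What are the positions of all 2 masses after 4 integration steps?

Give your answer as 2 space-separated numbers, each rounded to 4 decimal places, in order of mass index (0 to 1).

Answer: 3.8625 5.3375

Derivation:
Step 0: x=[5.0000 5.0000] v=[0.0000 -1.0000]
Step 1: x=[4.8800 4.9200] v=[-0.6000 -0.4000]
Step 2: x=[4.6416 4.9584] v=[-1.1920 0.1920]
Step 3: x=[4.2959 5.1041] v=[-1.7286 0.7286]
Step 4: x=[3.8625 5.3375] v=[-2.1670 1.1670]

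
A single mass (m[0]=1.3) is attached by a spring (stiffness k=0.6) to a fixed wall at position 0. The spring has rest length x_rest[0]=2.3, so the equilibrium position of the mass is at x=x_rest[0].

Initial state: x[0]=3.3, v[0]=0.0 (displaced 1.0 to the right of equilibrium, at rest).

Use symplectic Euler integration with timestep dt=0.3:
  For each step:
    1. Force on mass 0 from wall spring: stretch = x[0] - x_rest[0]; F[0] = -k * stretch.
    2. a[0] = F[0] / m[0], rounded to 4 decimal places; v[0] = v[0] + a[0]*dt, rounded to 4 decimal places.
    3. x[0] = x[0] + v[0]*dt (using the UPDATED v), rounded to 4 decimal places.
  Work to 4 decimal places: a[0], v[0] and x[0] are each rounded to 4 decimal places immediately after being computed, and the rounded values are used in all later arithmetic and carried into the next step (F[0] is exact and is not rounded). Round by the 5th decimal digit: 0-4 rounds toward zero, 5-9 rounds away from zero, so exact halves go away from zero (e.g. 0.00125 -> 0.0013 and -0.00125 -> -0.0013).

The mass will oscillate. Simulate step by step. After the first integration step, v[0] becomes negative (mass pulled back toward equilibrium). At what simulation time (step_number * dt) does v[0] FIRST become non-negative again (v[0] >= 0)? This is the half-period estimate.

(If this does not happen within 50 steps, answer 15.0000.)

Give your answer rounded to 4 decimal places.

Answer: 4.8000

Derivation:
Step 0: x=[3.3000] v=[0.0000]
Step 1: x=[3.2585] v=[-0.1385]
Step 2: x=[3.1771] v=[-0.2712]
Step 3: x=[3.0593] v=[-0.3926]
Step 4: x=[2.9100] v=[-0.4977]
Step 5: x=[2.7353] v=[-0.5822]
Step 6: x=[2.5426] v=[-0.6425]
Step 7: x=[2.3398] v=[-0.6761]
Step 8: x=[2.1353] v=[-0.6816]
Step 9: x=[1.9377] v=[-0.6588]
Step 10: x=[1.7551] v=[-0.6086]
Step 11: x=[1.5951] v=[-0.5332]
Step 12: x=[1.4644] v=[-0.4356]
Step 13: x=[1.3684] v=[-0.3199]
Step 14: x=[1.3111] v=[-0.1909]
Step 15: x=[1.2949] v=[-0.0540]
Step 16: x=[1.3205] v=[0.0852]
First v>=0 after going negative at step 16, time=4.8000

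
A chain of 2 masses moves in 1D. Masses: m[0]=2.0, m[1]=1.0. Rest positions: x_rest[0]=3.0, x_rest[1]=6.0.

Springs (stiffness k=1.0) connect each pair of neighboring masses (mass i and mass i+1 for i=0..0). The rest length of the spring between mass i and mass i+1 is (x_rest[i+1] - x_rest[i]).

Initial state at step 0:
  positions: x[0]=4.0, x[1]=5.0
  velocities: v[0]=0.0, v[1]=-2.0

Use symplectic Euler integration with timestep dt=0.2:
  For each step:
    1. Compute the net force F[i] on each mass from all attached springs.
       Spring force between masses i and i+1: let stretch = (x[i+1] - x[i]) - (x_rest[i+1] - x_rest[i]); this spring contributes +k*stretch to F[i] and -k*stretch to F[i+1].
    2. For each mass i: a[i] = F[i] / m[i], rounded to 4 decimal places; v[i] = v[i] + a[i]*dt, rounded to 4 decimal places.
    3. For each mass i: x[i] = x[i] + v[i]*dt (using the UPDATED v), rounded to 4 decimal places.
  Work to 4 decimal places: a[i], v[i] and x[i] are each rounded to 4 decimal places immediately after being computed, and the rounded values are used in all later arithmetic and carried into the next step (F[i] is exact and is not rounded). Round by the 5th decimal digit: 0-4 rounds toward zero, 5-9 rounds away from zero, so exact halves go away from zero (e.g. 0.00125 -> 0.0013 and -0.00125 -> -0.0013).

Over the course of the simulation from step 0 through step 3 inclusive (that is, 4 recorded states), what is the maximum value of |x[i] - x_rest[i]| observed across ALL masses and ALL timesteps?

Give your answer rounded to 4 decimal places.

Answer: 1.6807

Derivation:
Step 0: x=[4.0000 5.0000] v=[0.0000 -2.0000]
Step 1: x=[3.9600 4.6800] v=[-0.2000 -1.6000]
Step 2: x=[3.8744 4.4512] v=[-0.4280 -1.1440]
Step 3: x=[3.7403 4.3193] v=[-0.6703 -0.6594]
Max displacement = 1.6807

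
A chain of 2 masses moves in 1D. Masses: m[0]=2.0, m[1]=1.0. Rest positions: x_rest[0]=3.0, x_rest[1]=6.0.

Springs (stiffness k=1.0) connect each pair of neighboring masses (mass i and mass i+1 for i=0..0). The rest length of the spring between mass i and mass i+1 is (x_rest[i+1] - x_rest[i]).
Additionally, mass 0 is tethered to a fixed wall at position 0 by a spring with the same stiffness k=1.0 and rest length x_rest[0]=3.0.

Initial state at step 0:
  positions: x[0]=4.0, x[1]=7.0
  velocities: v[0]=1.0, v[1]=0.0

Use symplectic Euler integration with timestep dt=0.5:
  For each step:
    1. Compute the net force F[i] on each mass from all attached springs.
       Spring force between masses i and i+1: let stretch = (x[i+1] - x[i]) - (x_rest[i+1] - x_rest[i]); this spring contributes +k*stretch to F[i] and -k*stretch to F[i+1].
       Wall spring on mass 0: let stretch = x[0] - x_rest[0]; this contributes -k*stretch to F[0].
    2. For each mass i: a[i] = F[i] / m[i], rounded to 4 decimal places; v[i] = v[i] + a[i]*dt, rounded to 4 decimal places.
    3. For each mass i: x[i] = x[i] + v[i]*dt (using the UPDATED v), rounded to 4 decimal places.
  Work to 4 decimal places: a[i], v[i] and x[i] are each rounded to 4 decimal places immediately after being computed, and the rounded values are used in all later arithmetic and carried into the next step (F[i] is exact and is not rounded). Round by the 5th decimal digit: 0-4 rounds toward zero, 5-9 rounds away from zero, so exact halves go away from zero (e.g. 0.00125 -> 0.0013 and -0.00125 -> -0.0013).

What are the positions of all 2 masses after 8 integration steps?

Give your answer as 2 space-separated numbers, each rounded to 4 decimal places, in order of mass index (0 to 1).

Step 0: x=[4.0000 7.0000] v=[1.0000 0.0000]
Step 1: x=[4.3750 7.0000] v=[0.7500 0.0000]
Step 2: x=[4.5313 7.0938] v=[0.3125 0.1875]
Step 3: x=[4.4415 7.2970] v=[-0.1797 0.4063]
Step 4: x=[4.1534 7.5363] v=[-0.5762 0.4786]
Step 5: x=[3.7690 7.6799] v=[-0.7689 0.2872]
Step 6: x=[3.4023 7.5958] v=[-0.7334 -0.1683]
Step 7: x=[3.1345 7.2133] v=[-0.5356 -0.7651]
Step 8: x=[2.9848 6.5611] v=[-0.2995 -1.3045]

Answer: 2.9848 6.5611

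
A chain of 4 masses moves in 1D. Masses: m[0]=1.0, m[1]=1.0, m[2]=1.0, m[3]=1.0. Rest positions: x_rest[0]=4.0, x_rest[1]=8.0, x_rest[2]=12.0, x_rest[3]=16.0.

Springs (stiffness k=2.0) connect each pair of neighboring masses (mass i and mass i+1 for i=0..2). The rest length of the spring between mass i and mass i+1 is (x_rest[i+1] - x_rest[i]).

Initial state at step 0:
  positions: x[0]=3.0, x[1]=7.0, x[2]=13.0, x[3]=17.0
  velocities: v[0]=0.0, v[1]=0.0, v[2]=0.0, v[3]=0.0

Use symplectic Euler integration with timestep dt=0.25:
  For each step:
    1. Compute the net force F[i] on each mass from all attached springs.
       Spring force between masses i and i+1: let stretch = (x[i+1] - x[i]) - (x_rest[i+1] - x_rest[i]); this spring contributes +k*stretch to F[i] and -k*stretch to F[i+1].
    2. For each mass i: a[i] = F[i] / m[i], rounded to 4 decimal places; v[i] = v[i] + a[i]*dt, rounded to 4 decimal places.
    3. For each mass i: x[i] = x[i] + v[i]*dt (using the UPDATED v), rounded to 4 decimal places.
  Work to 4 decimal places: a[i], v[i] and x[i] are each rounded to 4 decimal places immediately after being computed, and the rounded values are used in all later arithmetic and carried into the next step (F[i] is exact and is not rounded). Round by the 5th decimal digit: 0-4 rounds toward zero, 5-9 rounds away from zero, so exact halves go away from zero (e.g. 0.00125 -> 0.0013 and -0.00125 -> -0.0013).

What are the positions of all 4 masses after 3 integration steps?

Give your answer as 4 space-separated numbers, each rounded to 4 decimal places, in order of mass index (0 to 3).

Answer: 3.1407 8.0704 11.9297 16.8594

Derivation:
Step 0: x=[3.0000 7.0000 13.0000 17.0000] v=[0.0000 0.0000 0.0000 0.0000]
Step 1: x=[3.0000 7.2500 12.7500 17.0000] v=[0.0000 1.0000 -1.0000 0.0000]
Step 2: x=[3.0313 7.6563 12.3438 16.9688] v=[0.1250 1.6250 -1.6250 -0.1250]
Step 3: x=[3.1407 8.0704 11.9297 16.8594] v=[0.4375 1.6563 -1.6563 -0.4375]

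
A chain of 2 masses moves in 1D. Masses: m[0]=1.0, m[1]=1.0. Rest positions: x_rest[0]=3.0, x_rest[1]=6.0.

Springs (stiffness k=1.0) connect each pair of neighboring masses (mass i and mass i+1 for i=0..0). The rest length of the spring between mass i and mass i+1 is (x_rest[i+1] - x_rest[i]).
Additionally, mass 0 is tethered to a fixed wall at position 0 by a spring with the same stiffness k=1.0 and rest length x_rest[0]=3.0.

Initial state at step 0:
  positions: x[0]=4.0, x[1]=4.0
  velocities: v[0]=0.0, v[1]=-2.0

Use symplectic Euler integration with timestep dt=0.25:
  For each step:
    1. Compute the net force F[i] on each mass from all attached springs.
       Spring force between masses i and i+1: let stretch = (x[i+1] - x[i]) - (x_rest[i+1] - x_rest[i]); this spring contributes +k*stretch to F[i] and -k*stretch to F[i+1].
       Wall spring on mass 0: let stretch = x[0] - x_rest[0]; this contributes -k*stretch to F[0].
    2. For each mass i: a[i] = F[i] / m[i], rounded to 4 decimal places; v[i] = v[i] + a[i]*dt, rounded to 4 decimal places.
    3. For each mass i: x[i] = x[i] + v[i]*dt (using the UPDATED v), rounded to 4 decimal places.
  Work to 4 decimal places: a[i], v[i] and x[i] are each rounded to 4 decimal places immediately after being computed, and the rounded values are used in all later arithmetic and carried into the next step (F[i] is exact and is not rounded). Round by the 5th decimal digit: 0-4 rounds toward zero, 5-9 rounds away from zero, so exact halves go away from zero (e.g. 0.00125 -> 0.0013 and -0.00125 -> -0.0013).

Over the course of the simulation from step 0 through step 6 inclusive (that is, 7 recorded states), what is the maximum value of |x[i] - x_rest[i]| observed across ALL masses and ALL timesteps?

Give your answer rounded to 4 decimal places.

Answer: 2.5860

Derivation:
Step 0: x=[4.0000 4.0000] v=[0.0000 -2.0000]
Step 1: x=[3.7500 3.6875] v=[-1.0000 -1.2500]
Step 2: x=[3.2617 3.5664] v=[-1.9531 -0.4844]
Step 3: x=[2.5886 3.6138] v=[-2.6924 0.1894]
Step 4: x=[1.8178 3.7846] v=[-3.0833 0.6831]
Step 5: x=[1.0563 4.0200] v=[-3.0461 0.9414]
Step 6: x=[0.4140 4.2576] v=[-2.5693 0.9505]
Max displacement = 2.5860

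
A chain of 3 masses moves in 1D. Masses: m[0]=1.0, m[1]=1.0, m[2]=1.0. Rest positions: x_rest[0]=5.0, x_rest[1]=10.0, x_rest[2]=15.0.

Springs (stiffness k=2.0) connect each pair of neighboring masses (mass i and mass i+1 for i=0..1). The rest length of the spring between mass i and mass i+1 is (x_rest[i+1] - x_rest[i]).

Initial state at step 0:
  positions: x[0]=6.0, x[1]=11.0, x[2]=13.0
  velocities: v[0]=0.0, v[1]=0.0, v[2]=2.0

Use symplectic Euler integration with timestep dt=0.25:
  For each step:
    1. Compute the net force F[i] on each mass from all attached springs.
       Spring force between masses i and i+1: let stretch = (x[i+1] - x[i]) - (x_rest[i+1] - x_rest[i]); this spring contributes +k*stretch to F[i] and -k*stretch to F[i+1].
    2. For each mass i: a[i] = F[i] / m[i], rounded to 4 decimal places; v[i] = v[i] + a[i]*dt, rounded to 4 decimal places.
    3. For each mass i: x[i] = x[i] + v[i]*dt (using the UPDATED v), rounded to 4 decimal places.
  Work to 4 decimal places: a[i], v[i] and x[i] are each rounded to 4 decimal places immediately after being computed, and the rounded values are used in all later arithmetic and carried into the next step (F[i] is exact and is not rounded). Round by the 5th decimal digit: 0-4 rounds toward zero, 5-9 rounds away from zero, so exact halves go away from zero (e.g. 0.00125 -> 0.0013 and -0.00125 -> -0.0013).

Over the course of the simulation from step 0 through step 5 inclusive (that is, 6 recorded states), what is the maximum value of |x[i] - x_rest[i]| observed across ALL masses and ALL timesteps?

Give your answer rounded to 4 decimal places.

Answer: 2.6164

Derivation:
Step 0: x=[6.0000 11.0000 13.0000] v=[0.0000 0.0000 2.0000]
Step 1: x=[6.0000 10.6250 13.8750] v=[0.0000 -1.5000 3.5000]
Step 2: x=[5.9531 10.0781 14.9688] v=[-0.1875 -2.1875 4.3750]
Step 3: x=[5.7969 9.6269 16.0762] v=[-0.6250 -1.8047 4.4297]
Step 4: x=[5.4944 9.5031 17.0025] v=[-1.2100 -0.4951 3.7051]
Step 5: x=[5.0680 9.8157 17.6164] v=[-1.7057 1.2503 2.4554]
Max displacement = 2.6164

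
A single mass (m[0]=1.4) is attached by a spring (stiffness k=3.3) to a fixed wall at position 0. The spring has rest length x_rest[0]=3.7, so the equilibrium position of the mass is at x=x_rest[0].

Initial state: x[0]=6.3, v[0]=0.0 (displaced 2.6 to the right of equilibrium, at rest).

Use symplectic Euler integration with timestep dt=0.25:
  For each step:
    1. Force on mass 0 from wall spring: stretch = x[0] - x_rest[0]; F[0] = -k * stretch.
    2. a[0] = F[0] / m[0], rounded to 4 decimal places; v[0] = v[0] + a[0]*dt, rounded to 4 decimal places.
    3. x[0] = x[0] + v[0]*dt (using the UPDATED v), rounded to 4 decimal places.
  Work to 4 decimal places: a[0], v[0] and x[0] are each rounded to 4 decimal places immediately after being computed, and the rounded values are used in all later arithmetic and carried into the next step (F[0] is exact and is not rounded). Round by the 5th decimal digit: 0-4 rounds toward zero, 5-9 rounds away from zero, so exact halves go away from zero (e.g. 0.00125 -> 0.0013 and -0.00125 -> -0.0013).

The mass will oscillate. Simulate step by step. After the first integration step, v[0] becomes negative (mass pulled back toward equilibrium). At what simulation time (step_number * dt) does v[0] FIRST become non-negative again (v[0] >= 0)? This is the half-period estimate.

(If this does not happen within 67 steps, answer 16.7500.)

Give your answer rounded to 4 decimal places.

Step 0: x=[6.3000] v=[0.0000]
Step 1: x=[5.9170] v=[-1.5322]
Step 2: x=[5.2073] v=[-2.8387]
Step 3: x=[4.2756] v=[-3.7269]
Step 4: x=[3.2591] v=[-4.0661]
Step 5: x=[2.3075] v=[-3.8063]
Step 6: x=[1.5611] v=[-2.9857]
Step 7: x=[1.1298] v=[-1.7253]
Step 8: x=[1.0771] v=[-0.2107]
Step 9: x=[1.4109] v=[1.3350]
First v>=0 after going negative at step 9, time=2.2500

Answer: 2.2500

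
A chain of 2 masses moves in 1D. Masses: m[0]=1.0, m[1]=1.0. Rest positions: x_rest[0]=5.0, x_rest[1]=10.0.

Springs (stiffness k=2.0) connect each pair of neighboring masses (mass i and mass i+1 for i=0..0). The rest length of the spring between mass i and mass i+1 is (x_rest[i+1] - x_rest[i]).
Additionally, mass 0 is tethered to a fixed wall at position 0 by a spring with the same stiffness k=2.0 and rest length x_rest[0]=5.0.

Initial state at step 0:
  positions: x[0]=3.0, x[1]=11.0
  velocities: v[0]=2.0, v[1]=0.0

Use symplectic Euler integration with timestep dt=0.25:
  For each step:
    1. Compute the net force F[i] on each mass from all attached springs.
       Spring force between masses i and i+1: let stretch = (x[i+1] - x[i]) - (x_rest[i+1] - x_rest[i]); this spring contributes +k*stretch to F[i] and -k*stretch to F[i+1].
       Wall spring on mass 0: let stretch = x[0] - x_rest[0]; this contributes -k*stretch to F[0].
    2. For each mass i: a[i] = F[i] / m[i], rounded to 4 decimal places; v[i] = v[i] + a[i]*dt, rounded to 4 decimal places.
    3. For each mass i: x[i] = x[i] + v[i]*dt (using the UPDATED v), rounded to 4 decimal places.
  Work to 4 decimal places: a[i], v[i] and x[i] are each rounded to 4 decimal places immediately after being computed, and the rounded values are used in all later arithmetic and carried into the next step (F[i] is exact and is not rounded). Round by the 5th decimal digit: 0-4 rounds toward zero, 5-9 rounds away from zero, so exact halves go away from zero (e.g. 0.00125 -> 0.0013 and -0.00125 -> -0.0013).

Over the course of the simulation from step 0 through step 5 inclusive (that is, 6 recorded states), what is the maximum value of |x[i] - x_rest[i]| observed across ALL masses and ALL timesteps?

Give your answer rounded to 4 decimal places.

Step 0: x=[3.0000 11.0000] v=[2.0000 0.0000]
Step 1: x=[4.1250 10.6250] v=[4.5000 -1.5000]
Step 2: x=[5.5469 10.0625] v=[5.6875 -2.2500]
Step 3: x=[6.8399 9.5606] v=[5.1719 -2.0078]
Step 4: x=[7.6180 9.3436] v=[3.1123 -0.8682]
Step 5: x=[7.6595 9.5359] v=[0.1661 0.7690]
Max displacement = 2.6595

Answer: 2.6595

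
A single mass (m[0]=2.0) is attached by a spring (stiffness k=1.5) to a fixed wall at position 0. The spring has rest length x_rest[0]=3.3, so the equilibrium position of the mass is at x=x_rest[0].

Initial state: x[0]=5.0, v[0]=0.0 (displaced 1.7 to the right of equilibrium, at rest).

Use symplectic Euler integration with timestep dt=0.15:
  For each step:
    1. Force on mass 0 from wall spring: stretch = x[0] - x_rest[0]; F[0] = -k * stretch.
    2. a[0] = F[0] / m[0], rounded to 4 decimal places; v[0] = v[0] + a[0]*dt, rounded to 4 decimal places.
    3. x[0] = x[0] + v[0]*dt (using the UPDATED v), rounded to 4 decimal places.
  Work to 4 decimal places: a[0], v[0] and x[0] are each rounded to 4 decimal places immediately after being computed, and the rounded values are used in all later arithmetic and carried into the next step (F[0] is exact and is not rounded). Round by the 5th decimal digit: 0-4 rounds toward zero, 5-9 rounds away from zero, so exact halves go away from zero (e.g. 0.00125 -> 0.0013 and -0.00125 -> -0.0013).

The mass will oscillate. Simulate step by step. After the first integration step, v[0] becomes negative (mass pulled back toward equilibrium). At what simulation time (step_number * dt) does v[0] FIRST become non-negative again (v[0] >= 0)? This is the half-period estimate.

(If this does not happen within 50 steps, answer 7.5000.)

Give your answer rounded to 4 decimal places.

Answer: 3.7500

Derivation:
Step 0: x=[5.0000] v=[0.0000]
Step 1: x=[4.9713] v=[-0.1913]
Step 2: x=[4.9144] v=[-0.3793]
Step 3: x=[4.8303] v=[-0.5609]
Step 4: x=[4.7203] v=[-0.7331]
Step 5: x=[4.5864] v=[-0.8929]
Step 6: x=[4.4308] v=[-1.0376]
Step 7: x=[4.2561] v=[-1.1648]
Step 8: x=[4.0652] v=[-1.2724]
Step 9: x=[3.8614] v=[-1.3585]
Step 10: x=[3.6481] v=[-1.4217]
Step 11: x=[3.4290] v=[-1.4609]
Step 12: x=[3.2077] v=[-1.4754]
Step 13: x=[2.9880] v=[-1.4650]
Step 14: x=[2.7735] v=[-1.4299]
Step 15: x=[2.5679] v=[-1.3707]
Step 16: x=[2.3747] v=[-1.2883]
Step 17: x=[2.1971] v=[-1.1842]
Step 18: x=[2.0381] v=[-1.0601]
Step 19: x=[1.9004] v=[-0.9181]
Step 20: x=[1.7863] v=[-0.7606]
Step 21: x=[1.6978] v=[-0.5903]
Step 22: x=[1.6363] v=[-0.4100]
Step 23: x=[1.6029] v=[-0.2228]
Step 24: x=[1.5981] v=[-0.0319]
Step 25: x=[1.6220] v=[0.1596]
First v>=0 after going negative at step 25, time=3.7500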